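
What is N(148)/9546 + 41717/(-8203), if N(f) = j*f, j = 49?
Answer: -352123/81399 ≈ -4.3259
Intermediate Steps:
N(f) = 49*f
N(148)/9546 + 41717/(-8203) = (49*148)/9546 + 41717/(-8203) = 7252*(1/9546) + 41717*(-1/8203) = 98/129 - 3209/631 = -352123/81399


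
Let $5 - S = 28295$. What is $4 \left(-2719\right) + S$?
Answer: $-39166$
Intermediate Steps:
$S = -28290$ ($S = 5 - 28295 = -28290$)
$4 \left(-2719\right) + S = 4 \left(-2719\right) - 28290 = -10876 - 28290 = -39166$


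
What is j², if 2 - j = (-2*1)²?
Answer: 4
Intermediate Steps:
j = -2 (j = 2 - (-2*1)² = 2 - 1*(-2)² = 2 - 1*4 = 2 - 4 = -2)
j² = (-2)² = 4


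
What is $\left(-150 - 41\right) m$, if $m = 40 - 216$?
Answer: $33616$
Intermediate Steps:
$m = -176$
$\left(-150 - 41\right) m = \left(-150 - 41\right) \left(-176\right) = \left(-191\right) \left(-176\right) = 33616$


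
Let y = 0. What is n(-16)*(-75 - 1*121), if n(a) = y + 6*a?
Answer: 18816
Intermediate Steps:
n(a) = 6*a (n(a) = 0 + 6*a = 6*a)
n(-16)*(-75 - 1*121) = (6*(-16))*(-75 - 1*121) = -96*(-75 - 121) = -96*(-196) = 18816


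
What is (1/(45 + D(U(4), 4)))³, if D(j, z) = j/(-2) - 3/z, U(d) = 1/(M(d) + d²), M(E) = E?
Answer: 64000/5535839609 ≈ 1.1561e-5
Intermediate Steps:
U(d) = 1/(d + d²)
D(j, z) = -3/z - j/2 (D(j, z) = j*(-½) - 3/z = -j/2 - 3/z = -3/z - j/2)
(1/(45 + D(U(4), 4)))³ = (1/(45 + (-3/4 - 1/(2*4*(1 + 4)))))³ = (1/(45 + (-3*¼ - 1/(8*5))))³ = (1/(45 + (-¾ - 1/(8*5))))³ = (1/(45 + (-¾ - ½*1/20)))³ = (1/(45 + (-¾ - 1/40)))³ = (1/(45 - 31/40))³ = (1/(1769/40))³ = (40/1769)³ = 64000/5535839609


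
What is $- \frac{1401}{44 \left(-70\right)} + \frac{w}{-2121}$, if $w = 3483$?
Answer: $- \frac{369339}{311080} \approx -1.1873$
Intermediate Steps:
$- \frac{1401}{44 \left(-70\right)} + \frac{w}{-2121} = - \frac{1401}{44 \left(-70\right)} + \frac{3483}{-2121} = - \frac{1401}{-3080} + 3483 \left(- \frac{1}{2121}\right) = \left(-1401\right) \left(- \frac{1}{3080}\right) - \frac{1161}{707} = \frac{1401}{3080} - \frac{1161}{707} = - \frac{369339}{311080}$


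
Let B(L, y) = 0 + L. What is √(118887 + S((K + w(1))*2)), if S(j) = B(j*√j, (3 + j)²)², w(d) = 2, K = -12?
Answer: 7*√2263 ≈ 333.00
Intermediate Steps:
B(L, y) = L
S(j) = j³ (S(j) = (j*√j)² = (j^(3/2))² = j³)
√(118887 + S((K + w(1))*2)) = √(118887 + ((-12 + 2)*2)³) = √(118887 + (-10*2)³) = √(118887 + (-20)³) = √(118887 - 8000) = √110887 = 7*√2263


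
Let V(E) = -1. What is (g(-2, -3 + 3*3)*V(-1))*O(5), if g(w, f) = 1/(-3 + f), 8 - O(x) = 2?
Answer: -2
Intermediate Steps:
O(x) = 6 (O(x) = 8 - 1*2 = 8 - 2 = 6)
(g(-2, -3 + 3*3)*V(-1))*O(5) = (-1/(-3 + (-3 + 3*3)))*6 = (-1/(-3 + (-3 + 9)))*6 = (-1/(-3 + 6))*6 = (-1/3)*6 = ((⅓)*(-1))*6 = -⅓*6 = -2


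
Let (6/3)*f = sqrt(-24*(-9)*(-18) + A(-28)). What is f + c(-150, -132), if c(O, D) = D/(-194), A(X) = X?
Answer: 66/97 + I*sqrt(979) ≈ 0.68041 + 31.289*I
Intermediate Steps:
c(O, D) = -D/194 (c(O, D) = D*(-1/194) = -D/194)
f = I*sqrt(979) (f = sqrt(-24*(-9)*(-18) - 28)/2 = sqrt(216*(-18) - 28)/2 = sqrt(-3888 - 28)/2 = sqrt(-3916)/2 = (2*I*sqrt(979))/2 = I*sqrt(979) ≈ 31.289*I)
f + c(-150, -132) = I*sqrt(979) - 1/194*(-132) = I*sqrt(979) + 66/97 = 66/97 + I*sqrt(979)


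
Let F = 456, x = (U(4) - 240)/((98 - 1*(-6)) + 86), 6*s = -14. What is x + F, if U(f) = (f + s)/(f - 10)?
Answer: 311039/684 ≈ 454.74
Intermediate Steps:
s = -7/3 (s = (⅙)*(-14) = -7/3 ≈ -2.3333)
U(f) = (-7/3 + f)/(-10 + f) (U(f) = (f - 7/3)/(f - 10) = (-7/3 + f)/(-10 + f))
x = -865/684 (x = ((-7/3 + 4)/(-10 + 4) - 240)/((98 - 1*(-6)) + 86) = ((5/3)/(-6) - 240)/((98 + 6) + 86) = (-⅙*5/3 - 240)/(104 + 86) = (-5/18 - 240)/190 = -4325/18*1/190 = -865/684 ≈ -1.2646)
x + F = -865/684 + 456 = 311039/684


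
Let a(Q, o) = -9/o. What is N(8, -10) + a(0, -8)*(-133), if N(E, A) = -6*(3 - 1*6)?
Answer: -1053/8 ≈ -131.63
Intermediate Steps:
N(E, A) = 18 (N(E, A) = -6*(3 - 6) = -6*(-3) = 18)
N(8, -10) + a(0, -8)*(-133) = 18 - 9/(-8)*(-133) = 18 - 9*(-⅛)*(-133) = 18 + (9/8)*(-133) = 18 - 1197/8 = -1053/8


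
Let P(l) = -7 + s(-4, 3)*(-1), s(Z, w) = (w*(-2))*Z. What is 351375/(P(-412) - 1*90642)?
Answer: -351375/90673 ≈ -3.8752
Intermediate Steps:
s(Z, w) = -2*Z*w (s(Z, w) = (-2*w)*Z = -2*Z*w)
P(l) = -31 (P(l) = -7 - 2*(-4)*3*(-1) = -7 + 24*(-1) = -7 - 24 = -31)
351375/(P(-412) - 1*90642) = 351375/(-31 - 1*90642) = 351375/(-31 - 90642) = 351375/(-90673) = 351375*(-1/90673) = -351375/90673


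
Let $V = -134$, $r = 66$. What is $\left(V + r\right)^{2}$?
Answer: $4624$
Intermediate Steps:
$\left(V + r\right)^{2} = \left(-134 + 66\right)^{2} = \left(-68\right)^{2} = 4624$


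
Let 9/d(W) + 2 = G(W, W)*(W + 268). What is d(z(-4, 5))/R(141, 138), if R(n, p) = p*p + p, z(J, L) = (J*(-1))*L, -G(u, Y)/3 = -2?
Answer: 3/11036044 ≈ 2.7184e-7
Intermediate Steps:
G(u, Y) = 6 (G(u, Y) = -3*(-2) = 6)
z(J, L) = -J*L (z(J, L) = (-J)*L = -J*L)
R(n, p) = p + p**2 (R(n, p) = p**2 + p = p + p**2)
d(W) = 9/(1606 + 6*W) (d(W) = 9/(-2 + 6*(W + 268)) = 9/(-2 + 6*(268 + W)) = 9/(-2 + (1608 + 6*W)) = 9/(1606 + 6*W))
d(z(-4, 5))/R(141, 138) = (9/(2*(803 + 3*(-1*(-4)*5))))/((138*(1 + 138))) = (9/(2*(803 + 3*20)))/((138*139)) = (9/(2*(803 + 60)))/19182 = ((9/2)/863)*(1/19182) = ((9/2)*(1/863))*(1/19182) = (9/1726)*(1/19182) = 3/11036044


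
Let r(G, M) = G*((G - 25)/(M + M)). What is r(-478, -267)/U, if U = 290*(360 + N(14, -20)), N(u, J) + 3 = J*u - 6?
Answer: -120217/5497530 ≈ -0.021867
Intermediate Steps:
N(u, J) = -9 + J*u (N(u, J) = -3 + (J*u - 6) = -3 + (-6 + J*u) = -9 + J*u)
r(G, M) = G*(-25 + G)/(2*M) (r(G, M) = G*((-25 + G)/((2*M))) = G*((-25 + G)*(1/(2*M))) = G*((-25 + G)/(2*M)) = G*(-25 + G)/(2*M))
U = 20590 (U = 290*(360 + (-9 - 20*14)) = 290*(360 + (-9 - 280)) = 290*(360 - 289) = 290*71 = 20590)
r(-478, -267)/U = ((1/2)*(-478)*(-25 - 478)/(-267))/20590 = ((1/2)*(-478)*(-1/267)*(-503))*(1/20590) = -120217/267*1/20590 = -120217/5497530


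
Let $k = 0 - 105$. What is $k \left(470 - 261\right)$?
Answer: $-21945$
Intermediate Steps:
$k = -105$
$k \left(470 - 261\right) = - 105 \left(470 - 261\right) = \left(-105\right) 209 = -21945$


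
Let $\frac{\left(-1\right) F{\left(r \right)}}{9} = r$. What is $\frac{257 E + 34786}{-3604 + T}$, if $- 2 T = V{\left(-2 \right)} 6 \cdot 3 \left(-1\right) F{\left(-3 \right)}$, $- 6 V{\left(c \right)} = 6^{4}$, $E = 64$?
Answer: $- \frac{25617}{28046} \approx -0.91339$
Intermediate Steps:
$F{\left(r \right)} = - 9 r$
$V{\left(c \right)} = -216$ ($V{\left(c \right)} = - \frac{6^{4}}{6} = \left(- \frac{1}{6}\right) 1296 = -216$)
$T = -52488$ ($T = - \frac{- 216 \cdot 6 \cdot 3 \left(-1\right) \left(\left(-9\right) \left(-3\right)\right)}{2} = - \frac{- 216 \cdot 18 \left(-1\right) 27}{2} = - \frac{\left(-216\right) \left(-18\right) 27}{2} = - \frac{3888 \cdot 27}{2} = \left(- \frac{1}{2}\right) 104976 = -52488$)
$\frac{257 E + 34786}{-3604 + T} = \frac{257 \cdot 64 + 34786}{-3604 - 52488} = \frac{16448 + 34786}{-56092} = 51234 \left(- \frac{1}{56092}\right) = - \frac{25617}{28046}$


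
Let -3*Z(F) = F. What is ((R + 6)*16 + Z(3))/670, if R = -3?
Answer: 47/670 ≈ 0.070149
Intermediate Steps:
Z(F) = -F/3
((R + 6)*16 + Z(3))/670 = ((-3 + 6)*16 - 1/3*3)/670 = (3*16 - 1)*(1/670) = (48 - 1)*(1/670) = 47*(1/670) = 47/670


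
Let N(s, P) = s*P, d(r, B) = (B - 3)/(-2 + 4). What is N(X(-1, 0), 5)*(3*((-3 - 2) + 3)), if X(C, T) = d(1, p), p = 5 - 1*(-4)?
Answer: -90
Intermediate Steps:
p = 9 (p = 5 + 4 = 9)
d(r, B) = -3/2 + B/2 (d(r, B) = (-3 + B)/2 = (-3 + B)*(½) = -3/2 + B/2)
X(C, T) = 3 (X(C, T) = -3/2 + (½)*9 = -3/2 + 9/2 = 3)
N(s, P) = P*s
N(X(-1, 0), 5)*(3*((-3 - 2) + 3)) = (5*3)*(3*((-3 - 2) + 3)) = 15*(3*(-5 + 3)) = 15*(3*(-2)) = 15*(-6) = -90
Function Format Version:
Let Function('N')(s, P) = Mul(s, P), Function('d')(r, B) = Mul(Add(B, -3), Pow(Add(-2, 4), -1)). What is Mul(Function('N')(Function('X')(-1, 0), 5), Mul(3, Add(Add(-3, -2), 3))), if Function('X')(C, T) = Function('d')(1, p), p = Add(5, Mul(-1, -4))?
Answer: -90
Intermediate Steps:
p = 9 (p = Add(5, 4) = 9)
Function('d')(r, B) = Add(Rational(-3, 2), Mul(Rational(1, 2), B)) (Function('d')(r, B) = Mul(Add(-3, B), Pow(2, -1)) = Mul(Add(-3, B), Rational(1, 2)) = Add(Rational(-3, 2), Mul(Rational(1, 2), B)))
Function('X')(C, T) = 3 (Function('X')(C, T) = Add(Rational(-3, 2), Mul(Rational(1, 2), 9)) = Add(Rational(-3, 2), Rational(9, 2)) = 3)
Function('N')(s, P) = Mul(P, s)
Mul(Function('N')(Function('X')(-1, 0), 5), Mul(3, Add(Add(-3, -2), 3))) = Mul(Mul(5, 3), Mul(3, Add(Add(-3, -2), 3))) = Mul(15, Mul(3, Add(-5, 3))) = Mul(15, Mul(3, -2)) = Mul(15, -6) = -90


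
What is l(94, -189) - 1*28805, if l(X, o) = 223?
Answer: -28582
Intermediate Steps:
l(94, -189) - 1*28805 = 223 - 1*28805 = 223 - 28805 = -28582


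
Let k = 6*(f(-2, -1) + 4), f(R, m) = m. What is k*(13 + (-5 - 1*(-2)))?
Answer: 180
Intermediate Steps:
k = 18 (k = 6*(-1 + 4) = 6*3 = 18)
k*(13 + (-5 - 1*(-2))) = 18*(13 + (-5 - 1*(-2))) = 18*(13 + (-5 + 2)) = 18*(13 - 3) = 18*10 = 180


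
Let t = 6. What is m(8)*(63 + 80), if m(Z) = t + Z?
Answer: 2002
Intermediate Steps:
m(Z) = 6 + Z
m(8)*(63 + 80) = (6 + 8)*(63 + 80) = 14*143 = 2002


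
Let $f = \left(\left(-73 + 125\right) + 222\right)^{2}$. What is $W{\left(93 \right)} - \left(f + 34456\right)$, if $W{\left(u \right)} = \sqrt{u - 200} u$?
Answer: $-109532 + 93 i \sqrt{107} \approx -1.0953 \cdot 10^{5} + 962.0 i$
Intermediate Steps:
$f = 75076$ ($f = \left(52 + 222\right)^{2} = 274^{2} = 75076$)
$W{\left(u \right)} = u \sqrt{-200 + u}$ ($W{\left(u \right)} = \sqrt{-200 + u} u = u \sqrt{-200 + u}$)
$W{\left(93 \right)} - \left(f + 34456\right) = 93 \sqrt{-200 + 93} - \left(75076 + 34456\right) = 93 \sqrt{-107} - 109532 = 93 i \sqrt{107} - 109532 = -109532 + 93 i \sqrt{107}$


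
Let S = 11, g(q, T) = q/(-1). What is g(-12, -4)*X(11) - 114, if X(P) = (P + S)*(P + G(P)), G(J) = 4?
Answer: 3846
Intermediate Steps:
g(q, T) = -q (g(q, T) = q*(-1) = -q)
X(P) = (4 + P)*(11 + P) (X(P) = (P + 11)*(P + 4) = (11 + P)*(4 + P) = (4 + P)*(11 + P))
g(-12, -4)*X(11) - 114 = (-1*(-12))*(44 + 11² + 15*11) - 114 = 12*(44 + 121 + 165) - 114 = 12*330 - 114 = 3960 - 114 = 3846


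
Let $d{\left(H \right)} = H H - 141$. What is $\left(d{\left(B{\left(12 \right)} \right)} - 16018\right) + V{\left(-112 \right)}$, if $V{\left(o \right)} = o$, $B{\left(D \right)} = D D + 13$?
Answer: $8378$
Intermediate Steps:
$B{\left(D \right)} = 13 + D^{2}$ ($B{\left(D \right)} = D^{2} + 13 = 13 + D^{2}$)
$d{\left(H \right)} = -141 + H^{2}$ ($d{\left(H \right)} = H^{2} - 141 = -141 + H^{2}$)
$\left(d{\left(B{\left(12 \right)} \right)} - 16018\right) + V{\left(-112 \right)} = \left(\left(-141 + \left(13 + 12^{2}\right)^{2}\right) - 16018\right) - 112 = \left(\left(-141 + \left(13 + 144\right)^{2}\right) - 16018\right) - 112 = \left(\left(-141 + 157^{2}\right) - 16018\right) - 112 = \left(\left(-141 + 24649\right) - 16018\right) - 112 = \left(24508 - 16018\right) - 112 = 8490 - 112 = 8378$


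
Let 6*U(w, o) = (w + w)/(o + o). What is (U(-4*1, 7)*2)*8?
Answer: -32/21 ≈ -1.5238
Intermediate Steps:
U(w, o) = w/(6*o) (U(w, o) = ((w + w)/(o + o))/6 = ((2*w)/((2*o)))/6 = ((2*w)*(1/(2*o)))/6 = (w/o)/6 = w/(6*o))
(U(-4*1, 7)*2)*8 = (((⅙)*(-4*1)/7)*2)*8 = (((⅙)*(-4)*(⅐))*2)*8 = -2/21*2*8 = -4/21*8 = -32/21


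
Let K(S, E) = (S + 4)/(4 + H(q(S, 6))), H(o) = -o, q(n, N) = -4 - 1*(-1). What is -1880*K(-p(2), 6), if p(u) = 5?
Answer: 1880/7 ≈ 268.57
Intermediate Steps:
q(n, N) = -3 (q(n, N) = -4 + 1 = -3)
K(S, E) = 4/7 + S/7 (K(S, E) = (S + 4)/(4 - 1*(-3)) = (4 + S)/(4 + 3) = (4 + S)/7 = (4 + S)*(1/7) = 4/7 + S/7)
-1880*K(-p(2), 6) = -1880*(4/7 + (-1*5)/7) = -1880*(4/7 + (1/7)*(-5)) = -1880*(4/7 - 5/7) = -1880*(-1/7) = 1880/7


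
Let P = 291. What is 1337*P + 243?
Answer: 389310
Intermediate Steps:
1337*P + 243 = 1337*291 + 243 = 389067 + 243 = 389310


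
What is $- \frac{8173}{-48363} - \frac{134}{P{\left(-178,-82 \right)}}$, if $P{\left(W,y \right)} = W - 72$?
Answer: $\frac{4261946}{6045375} \approx 0.70499$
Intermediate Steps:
$P{\left(W,y \right)} = -72 + W$
$- \frac{8173}{-48363} - \frac{134}{P{\left(-178,-82 \right)}} = - \frac{8173}{-48363} - \frac{134}{-72 - 178} = \left(-8173\right) \left(- \frac{1}{48363}\right) - \frac{134}{-250} = \frac{8173}{48363} - - \frac{67}{125} = \frac{8173}{48363} + \frac{67}{125} = \frac{4261946}{6045375}$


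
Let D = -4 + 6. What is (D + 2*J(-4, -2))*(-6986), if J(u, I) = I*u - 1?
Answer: -111776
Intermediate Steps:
D = 2
J(u, I) = -1 + I*u
(D + 2*J(-4, -2))*(-6986) = (2 + 2*(-1 - 2*(-4)))*(-6986) = (2 + 2*(-1 + 8))*(-6986) = (2 + 2*7)*(-6986) = (2 + 14)*(-6986) = 16*(-6986) = -111776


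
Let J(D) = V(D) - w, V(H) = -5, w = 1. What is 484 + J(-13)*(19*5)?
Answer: -86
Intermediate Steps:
J(D) = -6 (J(D) = -5 - 1*1 = -5 - 1 = -6)
484 + J(-13)*(19*5) = 484 - 114*5 = 484 - 6*95 = 484 - 570 = -86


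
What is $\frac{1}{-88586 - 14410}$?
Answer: $- \frac{1}{102996} \approx -9.7091 \cdot 10^{-6}$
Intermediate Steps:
$\frac{1}{-88586 - 14410} = \frac{1}{-102996} = - \frac{1}{102996}$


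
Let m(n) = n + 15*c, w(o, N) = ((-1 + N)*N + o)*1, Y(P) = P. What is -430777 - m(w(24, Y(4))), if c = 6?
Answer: -430903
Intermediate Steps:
w(o, N) = o + N*(-1 + N) (w(o, N) = (N*(-1 + N) + o)*1 = (o + N*(-1 + N))*1 = o + N*(-1 + N))
m(n) = 90 + n (m(n) = n + 15*6 = n + 90 = 90 + n)
-430777 - m(w(24, Y(4))) = -430777 - (90 + (24 + 4² - 1*4)) = -430777 - (90 + (24 + 16 - 4)) = -430777 - (90 + 36) = -430777 - 1*126 = -430777 - 126 = -430903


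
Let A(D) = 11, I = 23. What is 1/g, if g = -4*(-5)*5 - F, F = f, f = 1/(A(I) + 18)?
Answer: 29/2899 ≈ 0.010003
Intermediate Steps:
f = 1/29 (f = 1/(11 + 18) = 1/29 ≈ 0.034483)
F = 1/29 ≈ 0.034483
g = 2899/29 (g = -4*(-5)*5 - 1*1/29 = 20*5 - 1/29 = 100 - 1/29 = 2899/29 ≈ 99.966)
1/g = 1/(2899/29) = 29/2899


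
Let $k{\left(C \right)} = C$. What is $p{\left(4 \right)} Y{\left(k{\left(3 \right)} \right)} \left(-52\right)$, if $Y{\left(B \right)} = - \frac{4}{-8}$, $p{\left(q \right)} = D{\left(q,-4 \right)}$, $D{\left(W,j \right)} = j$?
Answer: $104$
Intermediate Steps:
$p{\left(q \right)} = -4$
$Y{\left(B \right)} = \frac{1}{2}$ ($Y{\left(B \right)} = \left(-4\right) \left(- \frac{1}{8}\right) = \frac{1}{2}$)
$p{\left(4 \right)} Y{\left(k{\left(3 \right)} \right)} \left(-52\right) = \left(-4\right) \frac{1}{2} \left(-52\right) = \left(-2\right) \left(-52\right) = 104$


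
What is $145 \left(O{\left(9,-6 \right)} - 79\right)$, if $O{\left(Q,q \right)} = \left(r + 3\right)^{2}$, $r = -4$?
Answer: $-11310$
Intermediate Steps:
$O{\left(Q,q \right)} = 1$ ($O{\left(Q,q \right)} = \left(-4 + 3\right)^{2} = \left(-1\right)^{2} = 1$)
$145 \left(O{\left(9,-6 \right)} - 79\right) = 145 \left(1 - 79\right) = 145 \left(-78\right) = -11310$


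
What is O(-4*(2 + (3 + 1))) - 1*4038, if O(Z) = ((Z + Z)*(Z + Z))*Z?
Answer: -59334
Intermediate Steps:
O(Z) = 4*Z**3 (O(Z) = ((2*Z)*(2*Z))*Z = (4*Z**2)*Z = 4*Z**3)
O(-4*(2 + (3 + 1))) - 1*4038 = 4*(-4*(2 + (3 + 1)))**3 - 1*4038 = 4*(-4*(2 + 4))**3 - 4038 = 4*(-4*6)**3 - 4038 = 4*(-24)**3 - 4038 = 4*(-13824) - 4038 = -55296 - 4038 = -59334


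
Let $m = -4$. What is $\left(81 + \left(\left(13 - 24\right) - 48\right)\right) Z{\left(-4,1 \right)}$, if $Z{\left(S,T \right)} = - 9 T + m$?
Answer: $-286$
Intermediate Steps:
$Z{\left(S,T \right)} = -4 - 9 T$ ($Z{\left(S,T \right)} = - 9 T - 4 = -4 - 9 T$)
$\left(81 + \left(\left(13 - 24\right) - 48\right)\right) Z{\left(-4,1 \right)} = \left(81 + \left(\left(13 - 24\right) - 48\right)\right) \left(-4 - 9\right) = \left(81 - 59\right) \left(-4 - 9\right) = \left(81 - 59\right) \left(-13\right) = 22 \left(-13\right) = -286$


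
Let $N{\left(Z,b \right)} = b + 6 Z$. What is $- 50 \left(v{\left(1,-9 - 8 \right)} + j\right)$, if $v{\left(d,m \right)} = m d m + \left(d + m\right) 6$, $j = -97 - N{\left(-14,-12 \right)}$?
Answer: $-9600$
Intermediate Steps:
$j = -1$ ($j = -97 - \left(-12 + 6 \left(-14\right)\right) = -97 - \left(-12 - 84\right) = -97 - -96 = -97 + 96 = -1$)
$v{\left(d,m \right)} = 6 d + 6 m + d m^{2}$ ($v{\left(d,m \right)} = d m m + \left(6 d + 6 m\right) = d m^{2} + \left(6 d + 6 m\right) = 6 d + 6 m + d m^{2}$)
$- 50 \left(v{\left(1,-9 - 8 \right)} + j\right) = - 50 \left(\left(6 \cdot 1 + 6 \left(-9 - 8\right) + 1 \left(-9 - 8\right)^{2}\right) - 1\right) = - 50 \left(\left(6 + 6 \left(-17\right) + 1 \left(-17\right)^{2}\right) - 1\right) = - 50 \left(\left(6 - 102 + 1 \cdot 289\right) - 1\right) = - 50 \left(\left(6 - 102 + 289\right) - 1\right) = - 50 \left(193 - 1\right) = \left(-50\right) 192 = -9600$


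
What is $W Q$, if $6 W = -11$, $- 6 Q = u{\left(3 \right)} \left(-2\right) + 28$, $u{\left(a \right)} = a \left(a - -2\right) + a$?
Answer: $- \frac{22}{9} \approx -2.4444$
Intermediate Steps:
$u{\left(a \right)} = a + a \left(2 + a\right)$ ($u{\left(a \right)} = a \left(a + 2\right) + a = a \left(2 + a\right) + a = a + a \left(2 + a\right)$)
$Q = \frac{4}{3}$ ($Q = - \frac{3 \left(3 + 3\right) \left(-2\right) + 28}{6} = - \frac{3 \cdot 6 \left(-2\right) + 28}{6} = - \frac{18 \left(-2\right) + 28}{6} = - \frac{-36 + 28}{6} = \left(- \frac{1}{6}\right) \left(-8\right) = \frac{4}{3} \approx 1.3333$)
$W = - \frac{11}{6}$ ($W = \frac{1}{6} \left(-11\right) = - \frac{11}{6} \approx -1.8333$)
$W Q = \left(- \frac{11}{6}\right) \frac{4}{3} = - \frac{22}{9}$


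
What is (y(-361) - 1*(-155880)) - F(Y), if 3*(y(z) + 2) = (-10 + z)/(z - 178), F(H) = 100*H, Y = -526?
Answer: 48158471/231 ≈ 2.0848e+5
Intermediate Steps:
y(z) = -2 + (-10 + z)/(3*(-178 + z)) (y(z) = -2 + ((-10 + z)/(z - 178))/3 = -2 + ((-10 + z)/(-178 + z))/3 = -2 + (-10 + z)/(3*(-178 + z)))
(y(-361) - 1*(-155880)) - F(Y) = ((1058 - 5*(-361))/(3*(-178 - 361)) - 1*(-155880)) - 100*(-526) = ((⅓)*(1058 + 1805)/(-539) + 155880) - 1*(-52600) = ((⅓)*(-1/539)*2863 + 155880) + 52600 = (-409/231 + 155880) + 52600 = 36007871/231 + 52600 = 48158471/231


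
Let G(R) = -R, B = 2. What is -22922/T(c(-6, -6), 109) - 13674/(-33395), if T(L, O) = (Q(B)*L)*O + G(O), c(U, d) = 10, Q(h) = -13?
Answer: 960731236/476847205 ≈ 2.0148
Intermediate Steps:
T(L, O) = -O - 13*L*O (T(L, O) = (-13*L)*O - O = -13*L*O - O = -O - 13*L*O)
-22922/T(c(-6, -6), 109) - 13674/(-33395) = -22922*1/(109*(-1 - 13*10)) - 13674/(-33395) = -22922*1/(109*(-1 - 130)) - 13674*(-1/33395) = -22922/(109*(-131)) + 13674/33395 = -22922/(-14279) + 13674/33395 = -22922*(-1/14279) + 13674/33395 = 22922/14279 + 13674/33395 = 960731236/476847205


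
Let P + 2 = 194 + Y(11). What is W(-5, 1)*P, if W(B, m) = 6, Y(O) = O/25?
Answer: 28866/25 ≈ 1154.6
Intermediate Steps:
Y(O) = O/25 (Y(O) = O*(1/25) = O/25)
P = 4811/25 (P = -2 + (194 + (1/25)*11) = -2 + (194 + 11/25) = -2 + 4861/25 = 4811/25 ≈ 192.44)
W(-5, 1)*P = 6*(4811/25) = 28866/25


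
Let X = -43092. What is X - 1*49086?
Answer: -92178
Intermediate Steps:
X - 1*49086 = -43092 - 1*49086 = -43092 - 49086 = -92178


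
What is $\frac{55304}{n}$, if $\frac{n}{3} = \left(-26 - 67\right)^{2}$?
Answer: $\frac{1784}{837} \approx 2.1314$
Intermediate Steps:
$n = 25947$ ($n = 3 \left(-26 - 67\right)^{2} = 3 \left(-93\right)^{2} = 3 \cdot 8649 = 25947$)
$\frac{55304}{n} = \frac{55304}{25947} = 55304 \cdot \frac{1}{25947} = \frac{1784}{837}$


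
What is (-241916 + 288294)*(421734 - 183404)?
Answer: 11053268740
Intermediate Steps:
(-241916 + 288294)*(421734 - 183404) = 46378*238330 = 11053268740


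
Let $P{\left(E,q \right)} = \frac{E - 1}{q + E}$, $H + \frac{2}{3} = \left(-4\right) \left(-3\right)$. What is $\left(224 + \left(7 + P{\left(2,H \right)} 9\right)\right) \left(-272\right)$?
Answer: $- \frac{315078}{5} \approx -63016.0$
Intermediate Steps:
$H = \frac{34}{3}$ ($H = - \frac{2}{3} - -12 = - \frac{2}{3} + 12 = \frac{34}{3} \approx 11.333$)
$P{\left(E,q \right)} = \frac{-1 + E}{E + q}$
$\left(224 + \left(7 + P{\left(2,H \right)} 9\right)\right) \left(-272\right) = \left(224 + \left(7 + \frac{-1 + 2}{2 + \frac{34}{3}} \cdot 9\right)\right) \left(-272\right) = \left(224 + \left(7 + \frac{1}{\frac{40}{3}} \cdot 1 \cdot 9\right)\right) \left(-272\right) = \left(224 + \left(7 + \frac{3}{40} \cdot 1 \cdot 9\right)\right) \left(-272\right) = \left(224 + \left(7 + \frac{3}{40} \cdot 9\right)\right) \left(-272\right) = \left(224 + \left(7 + \frac{27}{40}\right)\right) \left(-272\right) = \left(224 + \frac{307}{40}\right) \left(-272\right) = \frac{9267}{40} \left(-272\right) = - \frac{315078}{5}$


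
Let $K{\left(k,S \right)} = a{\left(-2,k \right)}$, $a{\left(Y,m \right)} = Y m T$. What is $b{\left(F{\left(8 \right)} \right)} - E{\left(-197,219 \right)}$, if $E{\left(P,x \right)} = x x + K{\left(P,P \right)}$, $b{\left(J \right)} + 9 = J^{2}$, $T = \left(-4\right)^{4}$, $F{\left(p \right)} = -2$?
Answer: $-148830$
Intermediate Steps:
$T = 256$
$a{\left(Y,m \right)} = 256 Y m$ ($a{\left(Y,m \right)} = Y m 256 = 256 Y m$)
$K{\left(k,S \right)} = - 512 k$ ($K{\left(k,S \right)} = 256 \left(-2\right) k = - 512 k$)
$b{\left(J \right)} = -9 + J^{2}$
$E{\left(P,x \right)} = x^{2} - 512 P$ ($E{\left(P,x \right)} = x x - 512 P = x^{2} - 512 P$)
$b{\left(F{\left(8 \right)} \right)} - E{\left(-197,219 \right)} = \left(-9 + \left(-2\right)^{2}\right) - \left(219^{2} - -100864\right) = \left(-9 + 4\right) - \left(47961 + 100864\right) = -5 - 148825 = -148830$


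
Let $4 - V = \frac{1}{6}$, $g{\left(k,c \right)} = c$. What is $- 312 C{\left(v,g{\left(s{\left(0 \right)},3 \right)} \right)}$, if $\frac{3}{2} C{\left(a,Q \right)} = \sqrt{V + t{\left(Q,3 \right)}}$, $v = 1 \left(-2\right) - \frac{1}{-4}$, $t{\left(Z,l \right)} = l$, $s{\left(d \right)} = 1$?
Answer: $- \frac{104 \sqrt{246}}{3} \approx -543.73$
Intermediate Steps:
$V = \frac{23}{6}$ ($V = 4 - \frac{1}{6} = \frac{23}{6} \approx 3.8333$)
$v = - \frac{7}{4}$ ($v = -2 - - \frac{1}{4} = -2 + \frac{1}{4} = - \frac{7}{4} \approx -1.75$)
$C{\left(a,Q \right)} = \frac{\sqrt{246}}{9}$ ($C{\left(a,Q \right)} = \frac{2 \sqrt{\frac{23}{6} + 3}}{3} = \frac{2 \sqrt{\frac{41}{6}}}{3} = \frac{2 \frac{\sqrt{246}}{6}}{3} = \frac{\sqrt{246}}{9}$)
$- 312 C{\left(v,g{\left(s{\left(0 \right)},3 \right)} \right)} = - 312 \frac{\sqrt{246}}{9} = - \frac{104 \sqrt{246}}{3}$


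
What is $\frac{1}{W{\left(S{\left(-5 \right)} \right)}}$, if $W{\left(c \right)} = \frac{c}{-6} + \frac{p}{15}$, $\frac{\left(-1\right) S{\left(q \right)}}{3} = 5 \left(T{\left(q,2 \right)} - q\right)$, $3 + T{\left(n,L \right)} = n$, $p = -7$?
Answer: $- \frac{30}{239} \approx -0.12552$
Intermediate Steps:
$T{\left(n,L \right)} = -3 + n$
$S{\left(q \right)} = 45$ ($S{\left(q \right)} = - 3 \cdot 5 \left(\left(-3 + q\right) - q\right) = - 3 \cdot 5 \left(-3\right) = \left(-3\right) \left(-15\right) = 45$)
$W{\left(c \right)} = - \frac{7}{15} - \frac{c}{6}$ ($W{\left(c \right)} = \frac{c}{-6} - \frac{7}{15} = c \left(- \frac{1}{6}\right) - \frac{7}{15} = - \frac{c}{6} - \frac{7}{15} = - \frac{7}{15} - \frac{c}{6}$)
$\frac{1}{W{\left(S{\left(-5 \right)} \right)}} = \frac{1}{- \frac{7}{15} - \frac{15}{2}} = \frac{1}{- \frac{239}{30}} = - \frac{30}{239}$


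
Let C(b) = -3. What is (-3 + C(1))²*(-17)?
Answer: -612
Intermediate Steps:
(-3 + C(1))²*(-17) = (-3 - 3)²*(-17) = (-6)²*(-17) = 36*(-17) = -612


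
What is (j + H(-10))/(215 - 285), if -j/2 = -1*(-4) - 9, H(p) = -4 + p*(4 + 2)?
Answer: 27/35 ≈ 0.77143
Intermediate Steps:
H(p) = -4 + 6*p (H(p) = -4 + p*6 = -4 + 6*p)
j = 10 (j = -2*(-1*(-4) - 9) = -2*(4 - 9) = -2*(-5) = 10)
(j + H(-10))/(215 - 285) = (10 + (-4 + 6*(-10)))/(215 - 285) = (10 + (-4 - 60))/(-70) = (10 - 64)*(-1/70) = -54*(-1/70) = 27/35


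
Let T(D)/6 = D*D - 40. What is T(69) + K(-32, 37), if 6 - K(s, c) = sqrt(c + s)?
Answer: 28332 - sqrt(5) ≈ 28330.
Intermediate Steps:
K(s, c) = 6 - sqrt(c + s)
T(D) = -240 + 6*D**2 (T(D) = 6*(D*D - 40) = 6*(D**2 - 40) = 6*(-40 + D**2) = -240 + 6*D**2)
T(69) + K(-32, 37) = (-240 + 6*69**2) + (6 - sqrt(37 - 32)) = (-240 + 6*4761) + (6 - sqrt(5)) = (-240 + 28566) + (6 - sqrt(5)) = 28326 + (6 - sqrt(5)) = 28332 - sqrt(5)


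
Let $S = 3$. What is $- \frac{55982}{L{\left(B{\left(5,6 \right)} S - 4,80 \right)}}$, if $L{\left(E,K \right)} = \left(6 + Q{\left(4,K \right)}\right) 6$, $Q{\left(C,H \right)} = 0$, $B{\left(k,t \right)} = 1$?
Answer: $- \frac{27991}{18} \approx -1555.1$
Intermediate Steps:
$L{\left(E,K \right)} = 36$ ($L{\left(E,K \right)} = \left(6 + 0\right) 6 = 6 \cdot 6 = 36$)
$- \frac{55982}{L{\left(B{\left(5,6 \right)} S - 4,80 \right)}} = - \frac{55982}{36} = \left(-55982\right) \frac{1}{36} = - \frac{27991}{18}$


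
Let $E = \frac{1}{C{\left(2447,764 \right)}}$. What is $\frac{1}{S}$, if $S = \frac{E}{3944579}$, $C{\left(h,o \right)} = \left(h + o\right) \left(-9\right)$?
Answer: $-113994388521$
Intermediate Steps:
$C{\left(h,o \right)} = - 9 h - 9 o$
$E = - \frac{1}{28899}$ ($E = \frac{1}{\left(-9\right) 2447 - 6876} = \frac{1}{-22023 - 6876} = \frac{1}{-28899} = - \frac{1}{28899} \approx -3.4603 \cdot 10^{-5}$)
$S = - \frac{1}{113994388521}$ ($S = - \frac{1}{28899 \cdot 3944579} = \left(- \frac{1}{28899}\right) \frac{1}{3944579} = - \frac{1}{113994388521} \approx -8.7724 \cdot 10^{-12}$)
$\frac{1}{S} = \frac{1}{- \frac{1}{113994388521}} = -113994388521$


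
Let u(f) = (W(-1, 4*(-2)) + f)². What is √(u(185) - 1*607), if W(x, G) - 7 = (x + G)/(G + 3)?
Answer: √923786/5 ≈ 192.23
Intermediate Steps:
W(x, G) = 7 + (G + x)/(3 + G) (W(x, G) = 7 + (x + G)/(G + 3) = 7 + (G + x)/(3 + G))
u(f) = (44/5 + f)² (u(f) = ((21 - 1 + 8*(4*(-2)))/(3 + 4*(-2)) + f)² = ((21 - 1 + 8*(-8))/(3 - 8) + f)² = ((21 - 1 - 64)/(-5) + f)² = (-⅕*(-44) + f)² = (44/5 + f)²)
√(u(185) - 1*607) = √((44 + 5*185)²/25 - 1*607) = √((44 + 925)²/25 - 607) = √((1/25)*969² - 607) = √((1/25)*938961 - 607) = √(938961/25 - 607) = √(923786/25) = √923786/5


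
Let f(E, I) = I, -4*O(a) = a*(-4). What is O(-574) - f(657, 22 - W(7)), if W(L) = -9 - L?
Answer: -612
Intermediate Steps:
O(a) = a (O(a) = -a*(-4)/4 = -(-1)*a = a)
O(-574) - f(657, 22 - W(7)) = -574 - (22 - (-9 - 1*7)) = -574 - (22 - (-9 - 7)) = -574 - (22 - 1*(-16)) = -574 - (22 + 16) = -574 - 1*38 = -574 - 38 = -612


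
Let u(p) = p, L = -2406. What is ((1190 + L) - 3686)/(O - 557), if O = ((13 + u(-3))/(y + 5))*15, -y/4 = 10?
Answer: 34314/3929 ≈ 8.7335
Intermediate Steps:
y = -40 (y = -4*10 = -40)
O = -30/7 (O = ((13 - 3)/(-40 + 5))*15 = (10/(-35))*15 = (10*(-1/35))*15 = -2/7*15 = -30/7 ≈ -4.2857)
((1190 + L) - 3686)/(O - 557) = ((1190 - 2406) - 3686)/(-30/7 - 557) = (-1216 - 3686)/(-3929/7) = -4902*(-7/3929) = 34314/3929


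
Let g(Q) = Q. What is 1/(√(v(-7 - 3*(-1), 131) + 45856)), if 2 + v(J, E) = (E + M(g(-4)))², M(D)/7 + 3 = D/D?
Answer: √59543/59543 ≈ 0.0040981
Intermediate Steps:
M(D) = -14 (M(D) = -21 + 7*(D/D) = -21 + 7*1 = -21 + 7 = -14)
v(J, E) = -2 + (-14 + E)² (v(J, E) = -2 + (E - 14)² = -2 + (-14 + E)²)
1/(√(v(-7 - 3*(-1), 131) + 45856)) = 1/(√((-2 + (-14 + 131)²) + 45856)) = 1/(√((-2 + 117²) + 45856)) = 1/(√((-2 + 13689) + 45856)) = 1/(√(13687 + 45856)) = 1/(√59543) = √59543/59543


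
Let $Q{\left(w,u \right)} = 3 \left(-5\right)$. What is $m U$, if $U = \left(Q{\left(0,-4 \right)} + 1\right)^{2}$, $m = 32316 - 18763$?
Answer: $2656388$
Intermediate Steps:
$Q{\left(w,u \right)} = -15$
$m = 13553$
$U = 196$ ($U = \left(-15 + 1\right)^{2} = \left(-14\right)^{2} = 196$)
$m U = 13553 \cdot 196 = 2656388$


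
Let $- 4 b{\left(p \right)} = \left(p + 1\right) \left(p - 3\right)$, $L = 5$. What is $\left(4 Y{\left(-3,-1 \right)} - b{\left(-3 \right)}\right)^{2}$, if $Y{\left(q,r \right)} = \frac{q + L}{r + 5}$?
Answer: $25$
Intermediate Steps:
$Y{\left(q,r \right)} = \frac{5 + q}{5 + r}$ ($Y{\left(q,r \right)} = \frac{q + 5}{r + 5} = \frac{5 + q}{5 + r}$)
$b{\left(p \right)} = - \frac{\left(1 + p\right) \left(-3 + p\right)}{4}$ ($b{\left(p \right)} = - \frac{\left(p + 1\right) \left(p - 3\right)}{4} = - \frac{\left(1 + p\right) \left(-3 + p\right)}{4}$)
$\left(4 Y{\left(-3,-1 \right)} - b{\left(-3 \right)}\right)^{2} = \left(4 \frac{5 - 3}{5 - 1} - \left(\frac{3}{4} + \frac{1}{2} \left(-3\right) - \frac{\left(-3\right)^{2}}{4}\right)\right)^{2} = \left(4 \cdot \frac{1}{4} \cdot 2 - \left(\frac{3}{4} - \frac{3}{2} - \frac{9}{4}\right)\right)^{2} = \left(4 \cdot \frac{1}{2} - -3\right)^{2} = \left(2 + 3\right)^{2} = 5^{2} = 25$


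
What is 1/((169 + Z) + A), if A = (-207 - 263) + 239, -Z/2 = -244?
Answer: 1/426 ≈ 0.0023474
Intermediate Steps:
Z = 488 (Z = -2*(-244) = 488)
A = -231 (A = -470 + 239 = -231)
1/((169 + Z) + A) = 1/((169 + 488) - 231) = 1/(657 - 231) = 1/426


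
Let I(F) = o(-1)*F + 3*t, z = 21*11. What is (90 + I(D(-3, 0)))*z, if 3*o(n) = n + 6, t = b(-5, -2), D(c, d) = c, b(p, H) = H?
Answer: 18249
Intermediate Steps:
t = -2
o(n) = 2 + n/3 (o(n) = (n + 6)/3 = (6 + n)/3 = 2 + n/3)
z = 231
I(F) = -6 + 5*F/3 (I(F) = (2 + (⅓)*(-1))*F + 3*(-2) = (2 - ⅓)*F - 6 = 5*F/3 - 6 = -6 + 5*F/3)
(90 + I(D(-3, 0)))*z = (90 + (-6 + (5/3)*(-3)))*231 = (90 + (-6 - 5))*231 = (90 - 11)*231 = 79*231 = 18249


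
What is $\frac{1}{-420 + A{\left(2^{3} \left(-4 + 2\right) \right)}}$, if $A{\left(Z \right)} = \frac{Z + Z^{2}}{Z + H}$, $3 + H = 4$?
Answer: $- \frac{1}{436} \approx -0.0022936$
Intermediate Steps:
$H = 1$ ($H = -3 + 4 = 1$)
$A{\left(Z \right)} = \frac{Z + Z^{2}}{1 + Z}$ ($A{\left(Z \right)} = \frac{Z + Z^{2}}{Z + 1} = \frac{Z + Z^{2}}{1 + Z}$)
$\frac{1}{-420 + A{\left(2^{3} \left(-4 + 2\right) \right)}} = \frac{1}{-420 + 2^{3} \left(-4 + 2\right)} = \frac{1}{-420 + 8 \left(-2\right)} = \frac{1}{-420 - 16} = \frac{1}{-436} = - \frac{1}{436}$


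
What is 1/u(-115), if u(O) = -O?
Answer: 1/115 ≈ 0.0086956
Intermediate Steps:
1/u(-115) = 1/(-1*(-115)) = 1/115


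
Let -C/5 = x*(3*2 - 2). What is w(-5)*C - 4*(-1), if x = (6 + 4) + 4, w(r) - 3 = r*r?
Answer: -7836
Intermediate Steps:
w(r) = 3 + r² (w(r) = 3 + r*r = 3 + r²)
x = 14 (x = 10 + 4 = 14)
C = -280 (C = -70*(3*2 - 2) = -70*(6 - 2) = -70*4 = -5*56 = -280)
w(-5)*C - 4*(-1) = (3 + (-5)²)*(-280) - 4*(-1) = (3 + 25)*(-280) + 4 = 28*(-280) + 4 = -7840 + 4 = -7836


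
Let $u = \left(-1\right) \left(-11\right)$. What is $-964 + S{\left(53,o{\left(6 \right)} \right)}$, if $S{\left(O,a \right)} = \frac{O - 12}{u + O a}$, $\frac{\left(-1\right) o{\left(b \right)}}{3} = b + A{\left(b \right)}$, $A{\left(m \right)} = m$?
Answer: $- \frac{1828749}{1897} \approx -964.02$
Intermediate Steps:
$u = 11$
$o{\left(b \right)} = - 6 b$ ($o{\left(b \right)} = - 3 \left(b + b\right) = - 3 \cdot 2 b = - 6 b$)
$S{\left(O,a \right)} = \frac{-12 + O}{11 + O a}$ ($S{\left(O,a \right)} = \frac{O - 12}{11 + O a} = \frac{-12 + O}{11 + O a}$)
$-964 + S{\left(53,o{\left(6 \right)} \right)} = -964 + \frac{-12 + 53}{11 + 53 \left(\left(-6\right) 6\right)} = -964 + \frac{1}{11 + 53 \left(-36\right)} 41 = -964 + \frac{1}{11 - 1908} \cdot 41 = -964 + \frac{1}{-1897} \cdot 41 = -964 - \frac{41}{1897} = - \frac{1828749}{1897}$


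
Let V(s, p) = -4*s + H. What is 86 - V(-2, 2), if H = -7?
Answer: 85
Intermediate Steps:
V(s, p) = -7 - 4*s (V(s, p) = -4*s - 7 = -7 - 4*s)
86 - V(-2, 2) = 86 - (-7 - 4*(-2)) = 86 - (-7 + 8) = 86 - 1*1 = 86 - 1 = 85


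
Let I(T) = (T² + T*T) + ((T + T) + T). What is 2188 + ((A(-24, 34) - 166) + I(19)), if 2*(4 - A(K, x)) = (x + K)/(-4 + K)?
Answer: 78545/28 ≈ 2805.2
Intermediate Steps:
I(T) = 2*T² + 3*T (I(T) = (T² + T²) + (2*T + T) = 2*T² + 3*T)
A(K, x) = 4 - (K + x)/(2*(-4 + K)) (A(K, x) = 4 - (x + K)/(2*(-4 + K)) = 4 - (K + x)/(2*(-4 + K)))
2188 + ((A(-24, 34) - 166) + I(19)) = 2188 + (((-32 - 1*34 + 7*(-24))/(2*(-4 - 24)) - 166) + 19*(3 + 2*19)) = 2188 + (((½)*(-32 - 34 - 168)/(-28) - 166) + 19*(3 + 38)) = 2188 + (((½)*(-1/28)*(-234) - 166) + 19*41) = 2188 + ((117/28 - 166) + 779) = 2188 + (-4531/28 + 779) = 2188 + 17281/28 = 78545/28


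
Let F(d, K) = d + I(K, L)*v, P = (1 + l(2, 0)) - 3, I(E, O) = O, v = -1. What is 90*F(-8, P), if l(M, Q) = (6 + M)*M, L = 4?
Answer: -1080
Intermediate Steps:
l(M, Q) = M*(6 + M)
P = 14 (P = (1 + 2*(6 + 2)) - 3 = (1 + 2*8) - 3 = (1 + 16) - 3 = 17 - 3 = 14)
F(d, K) = -4 + d (F(d, K) = d + 4*(-1) = d - 4 = -4 + d)
90*F(-8, P) = 90*(-4 - 8) = 90*(-12) = -1080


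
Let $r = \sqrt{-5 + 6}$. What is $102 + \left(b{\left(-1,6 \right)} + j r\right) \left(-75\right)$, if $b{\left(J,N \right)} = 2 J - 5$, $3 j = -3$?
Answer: $702$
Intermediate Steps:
$j = -1$ ($j = \frac{1}{3} \left(-3\right) = -1$)
$r = 1$ ($r = \sqrt{1} = 1$)
$b{\left(J,N \right)} = -5 + 2 J$
$102 + \left(b{\left(-1,6 \right)} + j r\right) \left(-75\right) = 102 + \left(\left(-5 + 2 \left(-1\right)\right) - 1\right) \left(-75\right) = 102 + \left(\left(-5 - 2\right) - 1\right) \left(-75\right) = 102 + \left(-7 - 1\right) \left(-75\right) = 102 - -600 = 102 + 600 = 702$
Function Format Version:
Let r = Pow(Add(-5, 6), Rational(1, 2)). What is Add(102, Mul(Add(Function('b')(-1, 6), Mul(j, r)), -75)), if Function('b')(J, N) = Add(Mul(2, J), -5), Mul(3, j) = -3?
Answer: 702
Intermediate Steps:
j = -1 (j = Mul(Rational(1, 3), -3) = -1)
r = 1 (r = Pow(1, Rational(1, 2)) = 1)
Function('b')(J, N) = Add(-5, Mul(2, J))
Add(102, Mul(Add(Function('b')(-1, 6), Mul(j, r)), -75)) = Add(102, Mul(Add(Add(-5, Mul(2, -1)), Mul(-1, 1)), -75)) = Add(102, Mul(Add(Add(-5, -2), -1), -75)) = Add(102, Mul(Add(-7, -1), -75)) = Add(102, Mul(-8, -75)) = Add(102, 600) = 702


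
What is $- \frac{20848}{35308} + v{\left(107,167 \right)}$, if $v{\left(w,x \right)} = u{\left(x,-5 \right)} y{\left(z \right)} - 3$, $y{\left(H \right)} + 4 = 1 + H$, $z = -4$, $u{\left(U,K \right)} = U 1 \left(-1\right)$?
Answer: $\frac{10287070}{8827} \approx 1165.4$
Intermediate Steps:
$u{\left(U,K \right)} = - U$ ($u{\left(U,K \right)} = U \left(-1\right) = - U$)
$y{\left(H \right)} = -3 + H$ ($y{\left(H \right)} = -4 + \left(1 + H\right) = -3 + H$)
$v{\left(w,x \right)} = -3 + 7 x$ ($v{\left(w,x \right)} = - x \left(-3 - 4\right) - 3 = - x \left(-7\right) - 3 = 7 x - 3 = -3 + 7 x$)
$- \frac{20848}{35308} + v{\left(107,167 \right)} = - \frac{20848}{35308} + \left(-3 + 7 \cdot 167\right) = \left(-20848\right) \frac{1}{35308} + \left(-3 + 1169\right) = - \frac{5212}{8827} + 1166 = \frac{10287070}{8827}$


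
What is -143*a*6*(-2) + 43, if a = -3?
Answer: -5105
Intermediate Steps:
-143*a*6*(-2) + 43 = -143*(-3*6)*(-2) + 43 = -(-2574)*(-2) + 43 = -143*36 + 43 = -5148 + 43 = -5105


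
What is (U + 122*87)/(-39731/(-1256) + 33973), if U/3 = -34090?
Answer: -115119936/42709819 ≈ -2.6954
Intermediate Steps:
U = -102270 (U = 3*(-34090) = -102270)
(U + 122*87)/(-39731/(-1256) + 33973) = (-102270 + 122*87)/(-39731/(-1256) + 33973) = (-102270 + 10614)/(-39731*(-1/1256) + 33973) = -91656/(39731/1256 + 33973) = -91656/42709819/1256 = -91656*1256/42709819 = -115119936/42709819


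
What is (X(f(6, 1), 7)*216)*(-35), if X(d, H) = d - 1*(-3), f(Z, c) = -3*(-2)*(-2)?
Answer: 68040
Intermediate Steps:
f(Z, c) = -12 (f(Z, c) = 6*(-2) = -12)
X(d, H) = 3 + d (X(d, H) = d + 3 = 3 + d)
(X(f(6, 1), 7)*216)*(-35) = ((3 - 12)*216)*(-35) = -9*216*(-35) = -1944*(-35) = 68040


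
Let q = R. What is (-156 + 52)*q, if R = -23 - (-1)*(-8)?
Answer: 3224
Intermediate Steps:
R = -31 (R = -23 - 1*8 = -23 - 8 = -31)
q = -31
(-156 + 52)*q = (-156 + 52)*(-31) = -104*(-31) = 3224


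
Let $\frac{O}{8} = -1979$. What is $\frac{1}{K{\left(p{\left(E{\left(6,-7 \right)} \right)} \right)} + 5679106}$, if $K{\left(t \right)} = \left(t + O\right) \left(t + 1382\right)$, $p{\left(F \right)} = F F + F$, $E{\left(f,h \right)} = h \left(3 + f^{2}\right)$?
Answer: $\frac{1}{4424753618} \approx 2.26 \cdot 10^{-10}$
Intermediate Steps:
$O = -15832$ ($O = 8 \left(-1979\right) = -15832$)
$p{\left(F \right)} = F + F^{2}$ ($p{\left(F \right)} = F^{2} + F = F + F^{2}$)
$K{\left(t \right)} = \left(-15832 + t\right) \left(1382 + t\right)$ ($K{\left(t \right)} = \left(t - 15832\right) \left(t + 1382\right) = \left(-15832 + t\right) \left(1382 + t\right)$)
$\frac{1}{K{\left(p{\left(E{\left(6,-7 \right)} \right)} \right)} + 5679106} = \frac{1}{\left(-21879824 + \left(- 7 \left(3 + 6^{2}\right) \left(1 - 7 \left(3 + 6^{2}\right)\right)\right)^{2} - 14450 - 7 \left(3 + 6^{2}\right) \left(1 - 7 \left(3 + 6^{2}\right)\right)\right) + 5679106} = \frac{1}{\left(-21879824 + \left(- 7 \left(3 + 36\right) \left(1 - 7 \left(3 + 36\right)\right)\right)^{2} - 14450 - 7 \left(3 + 36\right) \left(1 - 7 \left(3 + 36\right)\right)\right) + 5679106} = \frac{1}{\left(-21879824 + \left(\left(-7\right) 39 \left(1 - 273\right)\right)^{2} - 14450 \left(-7\right) 39 \left(1 - 273\right)\right) + 5679106} = \frac{1}{\left(-21879824 + \left(- 273 \left(1 - 273\right)\right)^{2} - 14450 \left(- 273 \left(1 - 273\right)\right)\right) + 5679106} = \frac{1}{\left(-21879824 + \left(\left(-273\right) \left(-272\right)\right)^{2} - 14450 \left(\left(-273\right) \left(-272\right)\right)\right) + 5679106} = \frac{1}{\left(-21879824 + 74256^{2} - 1072999200\right) + 5679106} = \frac{1}{\left(-21879824 + 5513953536 - 1072999200\right) + 5679106} = \frac{1}{4419074512 + 5679106} = \frac{1}{4424753618}$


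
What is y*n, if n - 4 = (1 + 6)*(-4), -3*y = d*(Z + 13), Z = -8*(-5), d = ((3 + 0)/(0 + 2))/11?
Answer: 636/11 ≈ 57.818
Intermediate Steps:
d = 3/22 (d = (3/2)*(1/11) = 3/22 ≈ 0.13636)
Z = 40
y = -53/22 (y = -(40 + 13)/22 = -53/22 ≈ -2.4091)
n = -24 (n = 4 + (1 + 6)*(-4) = 4 + 7*(-4) = 4 - 28 = -24)
y*n = -53/22*(-24) = 636/11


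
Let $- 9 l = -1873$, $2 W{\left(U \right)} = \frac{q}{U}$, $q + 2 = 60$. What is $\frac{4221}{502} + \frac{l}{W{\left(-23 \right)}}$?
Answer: $- \frac{20523977}{131022} \approx -156.65$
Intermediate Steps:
$q = 58$ ($q = -2 + 60 = 58$)
$W{\left(U \right)} = \frac{29}{U}$ ($W{\left(U \right)} = \frac{58 \frac{1}{U}}{2} = \frac{29}{U}$)
$l = \frac{1873}{9}$ ($l = \left(- \frac{1}{9}\right) \left(-1873\right) = \frac{1873}{9} \approx 208.11$)
$\frac{4221}{502} + \frac{l}{W{\left(-23 \right)}} = \frac{4221}{502} + \frac{1873}{9 \frac{29}{-23}} = 4221 \cdot \frac{1}{502} + \frac{1873}{9 \cdot 29 \left(- \frac{1}{23}\right)} = \frac{4221}{502} + \frac{1873}{9 \left(- \frac{29}{23}\right)} = \frac{4221}{502} + \frac{1873}{9} \left(- \frac{23}{29}\right) = \frac{4221}{502} - \frac{43079}{261} = - \frac{20523977}{131022}$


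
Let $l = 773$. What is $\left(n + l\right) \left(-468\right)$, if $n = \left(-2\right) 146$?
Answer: $-225108$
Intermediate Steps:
$n = -292$
$\left(n + l\right) \left(-468\right) = \left(-292 + 773\right) \left(-468\right) = 481 \left(-468\right) = -225108$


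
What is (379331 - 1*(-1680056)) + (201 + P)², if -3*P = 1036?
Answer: 18721972/9 ≈ 2.0802e+6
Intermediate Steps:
P = -1036/3 (P = -⅓*1036 = -1036/3 ≈ -345.33)
(379331 - 1*(-1680056)) + (201 + P)² = (379331 - 1*(-1680056)) + (201 - 1036/3)² = (379331 + 1680056) + (-433/3)² = 2059387 + 187489/9 = 18721972/9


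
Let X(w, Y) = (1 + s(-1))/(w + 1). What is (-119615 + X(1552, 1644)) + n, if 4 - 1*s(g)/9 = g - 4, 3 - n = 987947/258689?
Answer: -48054918430597/401744017 ≈ -1.1962e+5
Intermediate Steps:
n = -211880/258689 (n = 3 - 987947/258689 = -211880/258689 ≈ -0.81905)
s(g) = 72 - 9*g (s(g) = 36 - 9*(g - 4) = 36 - 9*(-4 + g) = 36 + (36 - 9*g) = 72 - 9*g)
X(w, Y) = 82/(1 + w) (X(w, Y) = (1 + (72 - 9*(-1)))/(w + 1) = (1 + (72 + 9))/(1 + w) = (1 + 81)/(1 + w) = 82/(1 + w))
(-119615 + X(1552, 1644)) + n = (-119615 + 82/(1 + 1552)) - 211880/258689 = (-119615 + 82/1553) - 211880/258689 = -185762013/1553 - 211880/258689 = -48054918430597/401744017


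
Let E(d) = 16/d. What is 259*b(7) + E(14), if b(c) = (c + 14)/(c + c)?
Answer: 5455/14 ≈ 389.64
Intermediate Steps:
b(c) = (14 + c)/(2*c) (b(c) = (14 + c)/((2*c)) = (14 + c)*(1/(2*c)) = (14 + c)/(2*c))
259*b(7) + E(14) = 259*((½)*(14 + 7)/7) + 16/14 = 259*((½)*(⅐)*21) + 16*(1/14) = 259*(3/2) + 8/7 = 777/2 + 8/7 = 5455/14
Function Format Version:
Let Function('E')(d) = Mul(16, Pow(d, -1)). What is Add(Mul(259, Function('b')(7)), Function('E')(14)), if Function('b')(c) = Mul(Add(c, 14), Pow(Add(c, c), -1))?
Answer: Rational(5455, 14) ≈ 389.64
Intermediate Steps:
Function('b')(c) = Mul(Rational(1, 2), Pow(c, -1), Add(14, c)) (Function('b')(c) = Mul(Add(14, c), Pow(Mul(2, c), -1)) = Mul(Add(14, c), Mul(Rational(1, 2), Pow(c, -1))) = Mul(Rational(1, 2), Pow(c, -1), Add(14, c)))
Add(Mul(259, Function('b')(7)), Function('E')(14)) = Add(Mul(259, Mul(Rational(1, 2), Pow(7, -1), Add(14, 7))), Mul(16, Pow(14, -1))) = Add(Mul(259, Mul(Rational(1, 2), Rational(1, 7), 21)), Mul(16, Rational(1, 14))) = Add(Mul(259, Rational(3, 2)), Rational(8, 7)) = Add(Rational(777, 2), Rational(8, 7)) = Rational(5455, 14)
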